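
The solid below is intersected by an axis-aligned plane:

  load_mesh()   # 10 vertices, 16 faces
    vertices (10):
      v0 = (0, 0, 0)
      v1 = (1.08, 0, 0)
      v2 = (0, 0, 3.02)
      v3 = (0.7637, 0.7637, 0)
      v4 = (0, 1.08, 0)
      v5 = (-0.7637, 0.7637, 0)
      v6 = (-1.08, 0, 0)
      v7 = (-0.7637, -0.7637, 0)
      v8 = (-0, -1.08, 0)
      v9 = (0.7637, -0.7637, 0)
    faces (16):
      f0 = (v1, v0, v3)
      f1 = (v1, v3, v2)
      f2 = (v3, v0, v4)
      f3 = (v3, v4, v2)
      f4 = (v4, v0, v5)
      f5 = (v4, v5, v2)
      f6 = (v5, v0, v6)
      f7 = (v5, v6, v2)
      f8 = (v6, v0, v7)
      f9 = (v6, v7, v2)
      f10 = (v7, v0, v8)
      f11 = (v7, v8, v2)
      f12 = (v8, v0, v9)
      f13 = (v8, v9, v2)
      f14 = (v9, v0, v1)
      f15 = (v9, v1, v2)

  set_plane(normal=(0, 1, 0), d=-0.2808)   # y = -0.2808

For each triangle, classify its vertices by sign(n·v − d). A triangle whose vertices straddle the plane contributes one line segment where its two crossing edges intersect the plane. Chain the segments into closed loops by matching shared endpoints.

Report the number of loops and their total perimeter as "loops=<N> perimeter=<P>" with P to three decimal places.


Straddling triangles (8 of 16):
  (v6,v0,v7) [++-] → (-0.2808, -0.2808, 0)–(-0.963702, -0.2808, 0)  len=0.6829
  (v6,v7,v2) [+-+] → (-0.963702, -0.2808, 0)–(-0.2808, -0.2808, 1.9096)  len=2.0280
  (v7,v0,v8) [-+-] → (-0.2808, -0.2808, 0)–(0, -0.2808, 0)  len=0.2808
  (v7,v8,v2) [--+] → (0, -0.2808, 2.2348)–(-0.2808, -0.2808, 1.9096)  len=0.4297
  (v8,v0,v9) [-+-] → (0, -0.2808, 0)–(0.2808, -0.2808, 0)  len=0.2808
  (v8,v9,v2) [--+] → (0.2808, -0.2808, 1.9096)–(0, -0.2808, 2.2348)  len=0.4297
  (v9,v0,v1) [-++] → (0.2808, -0.2808, 0)–(0.963702, -0.2808, 0)  len=0.6829
  (v9,v1,v2) [-++] → (0.963702, -0.2808, 0)–(0.2808, -0.2808, 1.9096)  len=2.0280

Chained into 1 loop(s):
  loop 1: 8 segments, perimeter = 6.8428
Total perimeter = 6.843

loops=1 perimeter=6.843


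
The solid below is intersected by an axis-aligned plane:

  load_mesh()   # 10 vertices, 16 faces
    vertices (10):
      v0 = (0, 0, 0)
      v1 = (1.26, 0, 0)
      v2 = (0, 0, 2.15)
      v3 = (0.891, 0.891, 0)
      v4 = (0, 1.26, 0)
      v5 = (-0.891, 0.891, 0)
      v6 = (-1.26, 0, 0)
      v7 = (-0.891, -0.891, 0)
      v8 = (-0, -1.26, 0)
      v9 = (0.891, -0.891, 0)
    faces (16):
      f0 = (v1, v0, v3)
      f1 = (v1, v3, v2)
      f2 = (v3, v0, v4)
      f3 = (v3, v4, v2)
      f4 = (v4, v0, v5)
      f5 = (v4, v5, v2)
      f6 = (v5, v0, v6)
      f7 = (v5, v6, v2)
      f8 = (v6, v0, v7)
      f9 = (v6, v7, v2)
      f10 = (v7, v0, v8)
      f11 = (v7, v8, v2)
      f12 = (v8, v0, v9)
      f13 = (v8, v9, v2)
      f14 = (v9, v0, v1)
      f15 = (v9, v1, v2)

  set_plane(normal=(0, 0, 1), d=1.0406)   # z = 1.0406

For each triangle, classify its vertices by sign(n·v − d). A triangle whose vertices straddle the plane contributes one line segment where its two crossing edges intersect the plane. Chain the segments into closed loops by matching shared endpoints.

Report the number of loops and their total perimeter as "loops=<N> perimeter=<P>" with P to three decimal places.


Straddling triangles (8 of 16):
  (v1,v3,v2) [--+] → (0.459756, 0.459756, 1.0406)–(0.65016, 0, 1.0406)  len=0.4976
  (v3,v4,v2) [--+] → (0, 0.65016, 1.0406)–(0.459756, 0.459756, 1.0406)  len=0.4976
  (v4,v5,v2) [--+] → (-0.459756, 0.459756, 1.0406)–(0, 0.65016, 1.0406)  len=0.4976
  (v5,v6,v2) [--+] → (-0.65016, 0, 1.0406)–(-0.459756, 0.459756, 1.0406)  len=0.4976
  (v6,v7,v2) [--+] → (-0.459756, -0.459756, 1.0406)–(-0.65016, 0, 1.0406)  len=0.4976
  (v7,v8,v2) [--+] → (0, -0.65016, 1.0406)–(-0.459756, -0.459756, 1.0406)  len=0.4976
  (v8,v9,v2) [--+] → (0.459756, -0.459756, 1.0406)–(0, -0.65016, 1.0406)  len=0.4976
  (v9,v1,v2) [--+] → (0.65016, 0, 1.0406)–(0.459756, -0.459756, 1.0406)  len=0.4976

Chained into 1 loop(s):
  loop 1: 8 segments, perimeter = 3.9810
Total perimeter = 3.981

loops=1 perimeter=3.981


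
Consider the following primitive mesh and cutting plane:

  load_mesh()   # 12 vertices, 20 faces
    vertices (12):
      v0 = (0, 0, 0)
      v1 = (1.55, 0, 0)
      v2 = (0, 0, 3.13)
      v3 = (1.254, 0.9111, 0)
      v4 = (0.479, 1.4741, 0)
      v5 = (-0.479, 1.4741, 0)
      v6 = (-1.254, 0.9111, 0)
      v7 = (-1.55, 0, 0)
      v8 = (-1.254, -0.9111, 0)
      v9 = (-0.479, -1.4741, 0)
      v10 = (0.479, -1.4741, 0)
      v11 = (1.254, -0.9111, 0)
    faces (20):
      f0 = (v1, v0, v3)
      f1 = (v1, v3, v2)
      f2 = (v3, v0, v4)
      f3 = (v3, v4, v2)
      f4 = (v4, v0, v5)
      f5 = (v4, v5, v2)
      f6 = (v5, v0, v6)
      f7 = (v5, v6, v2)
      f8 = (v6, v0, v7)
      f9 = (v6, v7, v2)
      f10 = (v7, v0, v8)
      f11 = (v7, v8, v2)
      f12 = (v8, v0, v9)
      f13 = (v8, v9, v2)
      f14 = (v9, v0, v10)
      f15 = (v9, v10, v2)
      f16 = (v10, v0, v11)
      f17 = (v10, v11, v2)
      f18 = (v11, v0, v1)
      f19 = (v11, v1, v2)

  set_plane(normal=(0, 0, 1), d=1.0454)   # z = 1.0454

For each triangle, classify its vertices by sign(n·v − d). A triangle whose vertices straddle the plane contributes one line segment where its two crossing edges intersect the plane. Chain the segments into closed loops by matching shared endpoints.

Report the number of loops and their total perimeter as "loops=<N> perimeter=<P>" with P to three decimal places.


Straddling triangles (10 of 20):
  (v1,v3,v2) [--+] → (0.835172, 0.606798, 1.0454)–(1.03231, 0, 1.0454)  len=0.6380
  (v3,v4,v2) [--+] → (0.319017, 0.98176, 1.0454)–(0.835172, 0.606798, 1.0454)  len=0.6380
  (v4,v5,v2) [--+] → (-0.319017, 0.98176, 1.0454)–(0.319017, 0.98176, 1.0454)  len=0.6380
  (v5,v6,v2) [--+] → (-0.835172, 0.606798, 1.0454)–(-0.319017, 0.98176, 1.0454)  len=0.6380
  (v6,v7,v2) [--+] → (-1.03231, 0, 1.0454)–(-0.835172, 0.606798, 1.0454)  len=0.6380
  (v7,v8,v2) [--+] → (-0.835172, -0.606798, 1.0454)–(-1.03231, 0, 1.0454)  len=0.6380
  (v8,v9,v2) [--+] → (-0.319017, -0.98176, 1.0454)–(-0.835172, -0.606798, 1.0454)  len=0.6380
  (v9,v10,v2) [--+] → (0.319017, -0.98176, 1.0454)–(-0.319017, -0.98176, 1.0454)  len=0.6380
  (v10,v11,v2) [--+] → (0.835172, -0.606798, 1.0454)–(0.319017, -0.98176, 1.0454)  len=0.6380
  (v11,v1,v2) [--+] → (1.03231, 0, 1.0454)–(0.835172, -0.606798, 1.0454)  len=0.6380

Chained into 1 loop(s):
  loop 1: 10 segments, perimeter = 6.3800
Total perimeter = 6.380

loops=1 perimeter=6.380


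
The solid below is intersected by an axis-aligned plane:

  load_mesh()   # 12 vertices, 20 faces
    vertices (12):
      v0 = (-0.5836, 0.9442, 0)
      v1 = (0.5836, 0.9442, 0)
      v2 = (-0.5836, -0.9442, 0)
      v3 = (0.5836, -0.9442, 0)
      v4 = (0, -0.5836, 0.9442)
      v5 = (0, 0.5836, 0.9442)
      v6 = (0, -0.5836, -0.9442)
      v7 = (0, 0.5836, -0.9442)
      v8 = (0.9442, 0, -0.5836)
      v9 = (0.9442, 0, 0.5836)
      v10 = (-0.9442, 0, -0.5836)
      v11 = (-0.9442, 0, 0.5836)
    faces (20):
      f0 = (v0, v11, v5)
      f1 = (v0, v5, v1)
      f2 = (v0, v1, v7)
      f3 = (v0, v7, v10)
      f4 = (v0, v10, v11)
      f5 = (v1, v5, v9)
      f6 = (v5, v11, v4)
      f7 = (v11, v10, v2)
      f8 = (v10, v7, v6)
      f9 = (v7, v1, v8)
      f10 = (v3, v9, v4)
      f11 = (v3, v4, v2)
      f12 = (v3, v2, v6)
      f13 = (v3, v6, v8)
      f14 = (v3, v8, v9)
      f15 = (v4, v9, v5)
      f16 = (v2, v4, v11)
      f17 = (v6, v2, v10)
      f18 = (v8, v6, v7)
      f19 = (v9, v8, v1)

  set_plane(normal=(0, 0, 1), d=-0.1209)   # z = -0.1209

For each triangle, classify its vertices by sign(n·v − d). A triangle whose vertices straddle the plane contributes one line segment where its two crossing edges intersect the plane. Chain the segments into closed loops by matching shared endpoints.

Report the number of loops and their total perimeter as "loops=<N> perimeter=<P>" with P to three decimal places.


loops=1 perimeter=6.086

Straddling triangles (10 of 20):
  (v0,v1,v7) [++-] → (0.508873, 0.898027, -0.1209)–(-0.508873, 0.898027, -0.1209)  len=1.0177
  (v0,v7,v10) [+--] → (-0.508873, 0.898027, -0.1209)–(-0.658303, 0.748597, -0.1209)  len=0.2113
  (v0,v10,v11) [+-+] → (-0.658303, 0.748597, -0.1209)–(-0.9442, 0, -0.1209)  len=0.8013
  (v11,v10,v2) [+-+] → (-0.9442, 0, -0.1209)–(-0.658303, -0.748597, -0.1209)  len=0.8013
  (v7,v1,v8) [-+-] → (0.508873, 0.898027, -0.1209)–(0.658303, 0.748597, -0.1209)  len=0.2113
  (v3,v2,v6) [++-] → (-0.508873, -0.898027, -0.1209)–(0.508873, -0.898027, -0.1209)  len=1.0177
  (v3,v6,v8) [+--] → (0.508873, -0.898027, -0.1209)–(0.658303, -0.748597, -0.1209)  len=0.2113
  (v3,v8,v9) [+-+] → (0.658303, -0.748597, -0.1209)–(0.9442, 0, -0.1209)  len=0.8013
  (v6,v2,v10) [-+-] → (-0.508873, -0.898027, -0.1209)–(-0.658303, -0.748597, -0.1209)  len=0.2113
  (v9,v8,v1) [+-+] → (0.9442, 0, -0.1209)–(0.658303, 0.748597, -0.1209)  len=0.8013

Chained into 1 loop(s):
  loop 1: 10 segments, perimeter = 6.0861
Total perimeter = 6.086


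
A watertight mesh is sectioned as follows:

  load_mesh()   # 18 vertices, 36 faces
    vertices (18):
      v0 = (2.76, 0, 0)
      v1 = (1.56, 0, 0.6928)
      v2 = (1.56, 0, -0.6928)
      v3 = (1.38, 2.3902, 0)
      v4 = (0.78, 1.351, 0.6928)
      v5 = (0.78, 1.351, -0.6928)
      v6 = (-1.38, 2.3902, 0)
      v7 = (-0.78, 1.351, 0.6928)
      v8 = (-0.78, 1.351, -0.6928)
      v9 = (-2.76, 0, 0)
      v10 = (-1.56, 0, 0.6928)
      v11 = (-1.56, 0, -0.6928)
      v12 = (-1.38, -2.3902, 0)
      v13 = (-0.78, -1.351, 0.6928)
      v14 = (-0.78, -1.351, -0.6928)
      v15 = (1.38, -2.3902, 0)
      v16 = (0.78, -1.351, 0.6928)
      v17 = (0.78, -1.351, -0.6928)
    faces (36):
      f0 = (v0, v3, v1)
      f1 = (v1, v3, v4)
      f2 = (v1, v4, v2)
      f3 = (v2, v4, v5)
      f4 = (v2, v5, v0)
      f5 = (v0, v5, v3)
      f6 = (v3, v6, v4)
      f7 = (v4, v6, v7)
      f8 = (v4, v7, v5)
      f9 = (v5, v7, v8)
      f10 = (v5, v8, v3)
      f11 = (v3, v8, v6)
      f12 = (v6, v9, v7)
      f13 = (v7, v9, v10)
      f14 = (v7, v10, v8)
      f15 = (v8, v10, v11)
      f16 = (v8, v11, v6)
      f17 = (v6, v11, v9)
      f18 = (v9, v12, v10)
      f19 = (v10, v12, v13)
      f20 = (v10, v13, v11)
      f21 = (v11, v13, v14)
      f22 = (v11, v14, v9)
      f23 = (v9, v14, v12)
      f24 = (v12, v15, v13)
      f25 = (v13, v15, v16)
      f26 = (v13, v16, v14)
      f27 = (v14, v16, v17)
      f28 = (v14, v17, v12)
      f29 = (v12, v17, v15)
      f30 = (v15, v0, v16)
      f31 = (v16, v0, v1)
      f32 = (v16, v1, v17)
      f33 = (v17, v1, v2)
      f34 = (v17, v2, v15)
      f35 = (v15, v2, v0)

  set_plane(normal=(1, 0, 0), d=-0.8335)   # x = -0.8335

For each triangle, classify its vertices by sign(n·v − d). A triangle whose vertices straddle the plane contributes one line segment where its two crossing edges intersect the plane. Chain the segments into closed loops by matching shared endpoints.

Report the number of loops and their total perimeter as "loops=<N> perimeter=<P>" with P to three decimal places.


loops=2 perimeter=8.103

Straddling triangles (16 of 36):
  (v3,v6,v4) [+-+] → (-0.8335, 2.3902, 0)–(-0.8335, 2.12727, 0.175285)  len=0.3160
  (v4,v6,v7) [+-+] → (-0.8335, 2.12727, 0.175285)–(-0.8335, 1.44366, 0.631025)  len=0.8216
  (v3,v8,v6) [++-] → (-0.8335, 1.44366, -0.631025)–(-0.8335, 2.3902, 0)  len=1.1376
  (v6,v9,v7) [--+] → (-0.8335, 1.3145, 0.67408)–(-0.8335, 1.44366, 0.631025)  len=0.1362
  (v7,v9,v10) [+--] → (-0.8335, 1.3145, 0.67408)–(-0.8335, 1.25834, 0.6928)  len=0.0592
  (v7,v10,v8) [+-+] → (-0.8335, 1.25834, 0.6928)–(-0.8335, 1.25834, -0.597762)  len=1.2906
  (v8,v10,v11) [+--] → (-0.8335, 1.25834, -0.597762)–(-0.8335, 1.25834, -0.6928)  len=0.0950
  (v8,v11,v6) [+--] → (-0.8335, 1.25834, -0.6928)–(-0.8335, 1.44366, -0.631025)  len=0.1954
  (v10,v12,v13) [--+] → (-0.8335, -1.44366, 0.631025)–(-0.8335, -1.25834, 0.6928)  len=0.1954
  (v10,v13,v11) [-+-] → (-0.8335, -1.25834, 0.6928)–(-0.8335, -1.25834, 0.597762)  len=0.0950
  (v11,v13,v14) [-++] → (-0.8335, -1.25834, 0.597762)–(-0.8335, -1.25834, -0.6928)  len=1.2906
  (v11,v14,v9) [-+-] → (-0.8335, -1.25834, -0.6928)–(-0.8335, -1.3145, -0.67408)  len=0.0592
  (v9,v14,v12) [-+-] → (-0.8335, -1.3145, -0.67408)–(-0.8335, -1.44366, -0.631025)  len=0.1362
  (v12,v15,v13) [-++] → (-0.8335, -2.3902, 0)–(-0.8335, -1.44366, 0.631025)  len=1.1376
  (v14,v17,v12) [++-] → (-0.8335, -2.12727, -0.175285)–(-0.8335, -1.44366, -0.631025)  len=0.8216
  (v12,v17,v15) [-++] → (-0.8335, -2.12727, -0.175285)–(-0.8335, -2.3902, 0)  len=0.3160

Chained into 2 loop(s):
  loop 1: 8 segments, perimeter = 4.0515
  loop 2: 8 segments, perimeter = 4.0515
Total perimeter = 8.103


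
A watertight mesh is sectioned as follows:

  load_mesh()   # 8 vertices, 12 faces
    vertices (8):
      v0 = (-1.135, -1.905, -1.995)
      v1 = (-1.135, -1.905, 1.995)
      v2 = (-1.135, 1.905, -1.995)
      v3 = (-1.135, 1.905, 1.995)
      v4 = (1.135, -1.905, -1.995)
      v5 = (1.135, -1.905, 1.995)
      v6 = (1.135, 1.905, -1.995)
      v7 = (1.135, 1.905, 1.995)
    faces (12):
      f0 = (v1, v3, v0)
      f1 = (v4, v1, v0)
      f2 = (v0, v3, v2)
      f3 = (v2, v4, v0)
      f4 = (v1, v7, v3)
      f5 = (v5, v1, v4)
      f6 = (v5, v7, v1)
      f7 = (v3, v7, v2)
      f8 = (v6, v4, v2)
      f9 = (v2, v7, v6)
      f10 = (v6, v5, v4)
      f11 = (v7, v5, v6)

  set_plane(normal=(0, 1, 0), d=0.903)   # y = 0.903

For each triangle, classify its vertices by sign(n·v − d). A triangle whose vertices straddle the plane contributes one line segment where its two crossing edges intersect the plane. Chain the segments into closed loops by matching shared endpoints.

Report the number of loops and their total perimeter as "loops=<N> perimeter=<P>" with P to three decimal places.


loops=1 perimeter=12.520

Straddling triangles (8 of 12):
  (v1,v3,v0) [-+-] → (-1.135, 0.903, 1.995)–(-1.135, 0.903, 0.945661)  len=1.0493
  (v0,v3,v2) [-++] → (-1.135, 0.903, 0.945661)–(-1.135, 0.903, -1.995)  len=2.9407
  (v2,v4,v0) [+--] → (-0.538008, 0.903, -1.995)–(-1.135, 0.903, -1.995)  len=0.5970
  (v1,v7,v3) [-++] → (0.538008, 0.903, 1.995)–(-1.135, 0.903, 1.995)  len=1.6730
  (v5,v7,v1) [-+-] → (1.135, 0.903, 1.995)–(0.538008, 0.903, 1.995)  len=0.5970
  (v6,v4,v2) [+-+] → (1.135, 0.903, -1.995)–(-0.538008, 0.903, -1.995)  len=1.6730
  (v6,v5,v4) [+--] → (1.135, 0.903, -0.945661)–(1.135, 0.903, -1.995)  len=1.0493
  (v7,v5,v6) [+-+] → (1.135, 0.903, 1.995)–(1.135, 0.903, -0.945661)  len=2.9407

Chained into 1 loop(s):
  loop 1: 8 segments, perimeter = 12.5200
Total perimeter = 12.520


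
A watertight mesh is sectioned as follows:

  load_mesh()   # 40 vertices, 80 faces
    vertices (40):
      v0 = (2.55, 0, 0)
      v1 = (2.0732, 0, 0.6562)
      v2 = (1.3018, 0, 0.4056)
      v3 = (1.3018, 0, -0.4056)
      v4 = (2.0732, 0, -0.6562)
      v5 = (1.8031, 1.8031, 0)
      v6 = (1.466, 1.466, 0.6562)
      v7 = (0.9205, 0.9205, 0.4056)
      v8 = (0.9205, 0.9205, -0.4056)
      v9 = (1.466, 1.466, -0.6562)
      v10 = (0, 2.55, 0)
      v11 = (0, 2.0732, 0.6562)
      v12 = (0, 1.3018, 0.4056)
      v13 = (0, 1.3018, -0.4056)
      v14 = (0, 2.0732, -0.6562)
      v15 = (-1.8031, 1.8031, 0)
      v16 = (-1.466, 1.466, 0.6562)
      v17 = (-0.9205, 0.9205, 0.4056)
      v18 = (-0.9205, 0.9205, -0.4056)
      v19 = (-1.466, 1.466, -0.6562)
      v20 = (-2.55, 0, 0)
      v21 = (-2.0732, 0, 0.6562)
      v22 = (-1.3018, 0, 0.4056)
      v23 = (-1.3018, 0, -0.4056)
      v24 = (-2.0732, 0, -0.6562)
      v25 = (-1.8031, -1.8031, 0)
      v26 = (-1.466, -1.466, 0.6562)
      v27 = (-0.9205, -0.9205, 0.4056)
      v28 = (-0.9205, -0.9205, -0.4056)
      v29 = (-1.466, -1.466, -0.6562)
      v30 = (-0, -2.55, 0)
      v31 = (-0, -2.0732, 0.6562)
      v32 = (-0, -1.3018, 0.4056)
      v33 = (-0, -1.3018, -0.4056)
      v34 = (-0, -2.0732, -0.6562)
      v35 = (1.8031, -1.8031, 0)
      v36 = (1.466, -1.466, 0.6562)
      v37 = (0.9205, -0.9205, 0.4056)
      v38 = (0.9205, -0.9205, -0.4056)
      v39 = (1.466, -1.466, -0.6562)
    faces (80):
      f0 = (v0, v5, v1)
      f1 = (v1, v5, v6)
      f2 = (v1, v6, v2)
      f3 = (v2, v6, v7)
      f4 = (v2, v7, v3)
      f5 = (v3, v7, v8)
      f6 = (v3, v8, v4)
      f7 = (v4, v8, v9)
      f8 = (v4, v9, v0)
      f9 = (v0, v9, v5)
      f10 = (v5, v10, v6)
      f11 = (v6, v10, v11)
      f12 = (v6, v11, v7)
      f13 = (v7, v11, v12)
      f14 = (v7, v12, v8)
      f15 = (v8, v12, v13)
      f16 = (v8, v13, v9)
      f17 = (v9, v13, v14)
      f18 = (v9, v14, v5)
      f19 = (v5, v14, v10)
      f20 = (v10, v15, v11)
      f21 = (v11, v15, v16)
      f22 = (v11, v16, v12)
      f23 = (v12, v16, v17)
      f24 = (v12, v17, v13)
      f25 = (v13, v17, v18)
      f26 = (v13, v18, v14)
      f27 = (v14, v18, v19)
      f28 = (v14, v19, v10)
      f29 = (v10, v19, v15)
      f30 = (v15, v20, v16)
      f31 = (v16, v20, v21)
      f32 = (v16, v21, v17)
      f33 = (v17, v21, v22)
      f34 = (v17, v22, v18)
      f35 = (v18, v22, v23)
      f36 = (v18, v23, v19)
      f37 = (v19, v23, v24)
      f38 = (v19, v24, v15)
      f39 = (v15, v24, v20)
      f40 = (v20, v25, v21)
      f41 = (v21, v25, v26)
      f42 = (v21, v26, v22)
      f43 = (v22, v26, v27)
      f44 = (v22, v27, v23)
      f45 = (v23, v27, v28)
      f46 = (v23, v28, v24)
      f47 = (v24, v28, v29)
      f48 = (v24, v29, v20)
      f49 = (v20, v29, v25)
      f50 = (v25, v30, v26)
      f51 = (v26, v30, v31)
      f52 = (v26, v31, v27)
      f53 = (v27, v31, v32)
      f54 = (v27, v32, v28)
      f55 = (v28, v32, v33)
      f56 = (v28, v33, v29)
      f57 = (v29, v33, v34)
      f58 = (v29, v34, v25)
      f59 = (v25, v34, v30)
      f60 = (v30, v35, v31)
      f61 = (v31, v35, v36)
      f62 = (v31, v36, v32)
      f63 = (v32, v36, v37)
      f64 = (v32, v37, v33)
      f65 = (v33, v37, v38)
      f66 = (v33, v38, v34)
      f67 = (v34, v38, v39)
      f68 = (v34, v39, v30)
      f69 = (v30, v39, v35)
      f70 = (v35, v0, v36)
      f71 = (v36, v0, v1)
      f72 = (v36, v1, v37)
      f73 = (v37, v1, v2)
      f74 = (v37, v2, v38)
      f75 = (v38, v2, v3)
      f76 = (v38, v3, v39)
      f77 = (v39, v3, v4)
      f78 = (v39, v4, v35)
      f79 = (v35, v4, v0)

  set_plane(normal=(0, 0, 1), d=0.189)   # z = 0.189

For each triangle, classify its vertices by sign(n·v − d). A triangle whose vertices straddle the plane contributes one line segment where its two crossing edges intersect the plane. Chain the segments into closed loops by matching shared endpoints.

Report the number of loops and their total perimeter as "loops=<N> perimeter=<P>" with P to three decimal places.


Straddling triangles (32 of 80):
  (v0,v5,v1) [--+] → (1.88089, 1.28377, 0.189)–(2.41267, 0, 0.189)  len=1.3895
  (v1,v5,v6) [+-+] → (1.88089, 1.28377, 0.189)–(1.70601, 1.70601, 0.189)  len=0.4570
  (v2,v7,v3) [++-] → (1.02231, 0.674716, 0.189)–(1.3018, 0, 0.189)  len=0.7303
  (v3,v7,v8) [-+-] → (1.02231, 0.674716, 0.189)–(0.9205, 0.9205, 0.189)  len=0.2660
  (v5,v10,v6) [--+] → (0.42224, 2.23778, 0.189)–(1.70601, 1.70601, 0.189)  len=1.3895
  (v6,v10,v11) [+-+] → (0.42224, 2.23778, 0.189)–(0, 2.41267, 0.189)  len=0.4570
  (v7,v12,v8) [++-] → (0.245784, 1.19999, 0.189)–(0.9205, 0.9205, 0.189)  len=0.7303
  (v8,v12,v13) [-+-] → (0.245784, 1.19999, 0.189)–(0, 1.3018, 0.189)  len=0.2660
  (v10,v15,v11) [--+] → (-1.28377, 1.88089, 0.189)–(0, 2.41267, 0.189)  len=1.3895
  (v11,v15,v16) [+-+] → (-1.28377, 1.88089, 0.189)–(-1.70601, 1.70601, 0.189)  len=0.4570
  (v12,v17,v13) [++-] → (-0.674716, 1.02231, 0.189)–(0, 1.3018, 0.189)  len=0.7303
  (v13,v17,v18) [-+-] → (-0.674716, 1.02231, 0.189)–(-0.9205, 0.9205, 0.189)  len=0.2660
  (v15,v20,v16) [--+] → (-2.23778, 0.42224, 0.189)–(-1.70601, 1.70601, 0.189)  len=1.3895
  (v16,v20,v21) [+-+] → (-2.23778, 0.42224, 0.189)–(-2.41267, 0, 0.189)  len=0.4570
  (v17,v22,v18) [++-] → (-1.19999, 0.245784, 0.189)–(-0.9205, 0.9205, 0.189)  len=0.7303
  (v18,v22,v23) [-+-] → (-1.19999, 0.245784, 0.189)–(-1.3018, 0, 0.189)  len=0.2660
  (v20,v25,v21) [--+] → (-1.88089, -1.28377, 0.189)–(-2.41267, 0, 0.189)  len=1.3895
  (v21,v25,v26) [+-+] → (-1.88089, -1.28377, 0.189)–(-1.70601, -1.70601, 0.189)  len=0.4570
  (v22,v27,v23) [++-] → (-1.02231, -0.674716, 0.189)–(-1.3018, 0, 0.189)  len=0.7303
  (v23,v27,v28) [-+-] → (-1.02231, -0.674716, 0.189)–(-0.9205, -0.9205, 0.189)  len=0.2660
  (v25,v30,v26) [--+] → (-0.42224, -2.23778, 0.189)–(-1.70601, -1.70601, 0.189)  len=1.3895
  (v26,v30,v31) [+-+] → (-0.42224, -2.23778, 0.189)–(0, -2.41267, 0.189)  len=0.4570
  (v27,v32,v28) [++-] → (-0.245784, -1.19999, 0.189)–(-0.9205, -0.9205, 0.189)  len=0.7303
  (v28,v32,v33) [-+-] → (-0.245784, -1.19999, 0.189)–(0, -1.3018, 0.189)  len=0.2660
  (v30,v35,v31) [--+] → (1.28377, -1.88089, 0.189)–(0, -2.41267, 0.189)  len=1.3895
  (v31,v35,v36) [+-+] → (1.28377, -1.88089, 0.189)–(1.70601, -1.70601, 0.189)  len=0.4570
  (v32,v37,v33) [++-] → (0.674716, -1.02231, 0.189)–(0, -1.3018, 0.189)  len=0.7303
  (v33,v37,v38) [-+-] → (0.674716, -1.02231, 0.189)–(0.9205, -0.9205, 0.189)  len=0.2660
  (v35,v0,v36) [--+] → (2.23778, -0.42224, 0.189)–(1.70601, -1.70601, 0.189)  len=1.3895
  (v36,v0,v1) [+-+] → (2.23778, -0.42224, 0.189)–(2.41267, 0, 0.189)  len=0.4570
  (v37,v2,v38) [++-] → (1.19999, -0.245784, 0.189)–(0.9205, -0.9205, 0.189)  len=0.7303
  (v38,v2,v3) [-+-] → (1.19999, -0.245784, 0.189)–(1.3018, 0, 0.189)  len=0.2660

Chained into 2 loop(s):
  loop 1: 16 segments, perimeter = 14.7726
  loop 2: 16 segments, perimeter = 7.9708
Total perimeter = 22.743

loops=2 perimeter=22.743


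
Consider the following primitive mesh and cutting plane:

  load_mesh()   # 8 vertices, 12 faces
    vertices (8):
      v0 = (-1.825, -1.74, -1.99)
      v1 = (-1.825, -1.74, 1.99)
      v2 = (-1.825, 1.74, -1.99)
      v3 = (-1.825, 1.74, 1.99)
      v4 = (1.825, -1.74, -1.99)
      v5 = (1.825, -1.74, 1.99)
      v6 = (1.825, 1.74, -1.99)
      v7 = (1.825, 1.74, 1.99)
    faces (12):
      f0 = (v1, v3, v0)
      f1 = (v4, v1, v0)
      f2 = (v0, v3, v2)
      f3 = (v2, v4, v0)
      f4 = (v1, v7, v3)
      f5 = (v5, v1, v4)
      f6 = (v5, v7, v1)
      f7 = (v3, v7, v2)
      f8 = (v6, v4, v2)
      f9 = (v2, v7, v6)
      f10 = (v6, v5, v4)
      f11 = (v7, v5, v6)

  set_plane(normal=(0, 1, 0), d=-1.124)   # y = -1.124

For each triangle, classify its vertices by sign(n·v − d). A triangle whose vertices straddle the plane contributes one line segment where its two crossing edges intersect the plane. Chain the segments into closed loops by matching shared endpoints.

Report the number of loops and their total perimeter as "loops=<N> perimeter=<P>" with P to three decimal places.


Straddling triangles (8 of 12):
  (v1,v3,v0) [-+-] → (-1.825, -1.124, 1.99)–(-1.825, -1.124, -1.28549)  len=3.2755
  (v0,v3,v2) [-++] → (-1.825, -1.124, -1.28549)–(-1.825, -1.124, -1.99)  len=0.7045
  (v2,v4,v0) [+--] → (1.17891, -1.124, -1.99)–(-1.825, -1.124, -1.99)  len=3.0039
  (v1,v7,v3) [-++] → (-1.17891, -1.124, 1.99)–(-1.825, -1.124, 1.99)  len=0.6461
  (v5,v7,v1) [-+-] → (1.825, -1.124, 1.99)–(-1.17891, -1.124, 1.99)  len=3.0039
  (v6,v4,v2) [+-+] → (1.825, -1.124, -1.99)–(1.17891, -1.124, -1.99)  len=0.6461
  (v6,v5,v4) [+--] → (1.825, -1.124, 1.28549)–(1.825, -1.124, -1.99)  len=3.2755
  (v7,v5,v6) [+-+] → (1.825, -1.124, 1.99)–(1.825, -1.124, 1.28549)  len=0.7045

Chained into 1 loop(s):
  loop 1: 8 segments, perimeter = 15.2600
Total perimeter = 15.260

loops=1 perimeter=15.260


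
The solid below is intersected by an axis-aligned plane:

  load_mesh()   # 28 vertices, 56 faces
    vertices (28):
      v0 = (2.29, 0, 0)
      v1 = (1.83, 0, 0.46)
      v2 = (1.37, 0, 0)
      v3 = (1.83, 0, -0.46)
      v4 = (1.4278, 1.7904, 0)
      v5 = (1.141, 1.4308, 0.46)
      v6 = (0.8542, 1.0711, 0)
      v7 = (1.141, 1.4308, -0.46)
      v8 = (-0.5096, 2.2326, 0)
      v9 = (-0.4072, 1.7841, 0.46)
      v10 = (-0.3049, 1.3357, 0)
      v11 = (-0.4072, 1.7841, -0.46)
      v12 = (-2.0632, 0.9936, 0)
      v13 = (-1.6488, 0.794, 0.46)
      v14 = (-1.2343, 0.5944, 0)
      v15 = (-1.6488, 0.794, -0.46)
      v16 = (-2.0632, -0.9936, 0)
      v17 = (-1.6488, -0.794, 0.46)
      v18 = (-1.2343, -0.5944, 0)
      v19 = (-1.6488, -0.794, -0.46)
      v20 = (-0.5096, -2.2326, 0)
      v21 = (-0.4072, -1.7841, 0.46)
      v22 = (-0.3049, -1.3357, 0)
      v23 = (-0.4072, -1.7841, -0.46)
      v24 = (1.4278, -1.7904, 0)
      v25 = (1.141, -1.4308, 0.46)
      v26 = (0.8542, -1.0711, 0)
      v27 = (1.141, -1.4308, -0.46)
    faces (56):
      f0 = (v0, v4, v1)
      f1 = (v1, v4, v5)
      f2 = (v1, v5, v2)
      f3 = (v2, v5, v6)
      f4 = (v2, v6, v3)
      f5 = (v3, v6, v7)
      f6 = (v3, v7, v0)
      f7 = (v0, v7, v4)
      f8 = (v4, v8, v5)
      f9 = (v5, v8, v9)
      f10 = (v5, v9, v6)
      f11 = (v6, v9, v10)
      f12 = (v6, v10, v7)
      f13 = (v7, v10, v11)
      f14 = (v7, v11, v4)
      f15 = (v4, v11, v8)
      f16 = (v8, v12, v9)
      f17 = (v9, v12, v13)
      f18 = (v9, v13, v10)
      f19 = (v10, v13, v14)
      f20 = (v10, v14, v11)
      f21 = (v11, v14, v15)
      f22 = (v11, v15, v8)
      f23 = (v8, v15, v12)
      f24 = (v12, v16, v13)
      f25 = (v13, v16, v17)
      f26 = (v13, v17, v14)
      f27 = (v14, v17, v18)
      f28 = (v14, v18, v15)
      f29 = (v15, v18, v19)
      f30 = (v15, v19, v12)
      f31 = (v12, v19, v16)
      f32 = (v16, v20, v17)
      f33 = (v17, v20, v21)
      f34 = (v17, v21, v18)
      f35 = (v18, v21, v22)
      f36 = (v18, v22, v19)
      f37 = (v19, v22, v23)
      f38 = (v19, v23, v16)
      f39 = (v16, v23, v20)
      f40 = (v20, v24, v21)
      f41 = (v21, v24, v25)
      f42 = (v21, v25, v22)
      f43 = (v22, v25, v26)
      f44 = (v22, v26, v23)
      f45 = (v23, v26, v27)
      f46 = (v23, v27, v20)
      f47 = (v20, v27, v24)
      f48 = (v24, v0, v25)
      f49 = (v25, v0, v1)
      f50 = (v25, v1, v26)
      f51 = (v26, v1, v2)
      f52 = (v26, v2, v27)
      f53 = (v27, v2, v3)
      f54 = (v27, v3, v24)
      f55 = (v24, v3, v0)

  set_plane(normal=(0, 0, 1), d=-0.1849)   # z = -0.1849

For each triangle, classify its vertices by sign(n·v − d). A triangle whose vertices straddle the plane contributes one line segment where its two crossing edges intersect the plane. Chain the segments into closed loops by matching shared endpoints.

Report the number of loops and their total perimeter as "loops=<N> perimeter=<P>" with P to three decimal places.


Straddling triangles (28 of 56):
  (v2,v6,v3) [++-] → (1.24643, 0.640564, -0.1849)–(1.5549, 0, -0.1849)  len=0.7110
  (v3,v6,v7) [-+-] → (1.24643, 0.640564, -0.1849)–(0.969481, 1.21568, -0.1849)  len=0.6383
  (v3,v7,v0) [--+] → (1.82815, 0.575119, -0.1849)–(2.1051, 0, -0.1849)  len=0.6383
  (v0,v7,v4) [+-+] → (1.82815, 0.575119, -0.1849)–(1.31252, 1.64586, -0.1849)  len=1.1884
  (v6,v10,v7) [++-] → (0.276289, 1.37393, -0.1849)–(0.969481, 1.21568, -0.1849)  len=0.7110
  (v7,v10,v11) [-+-] → (0.276289, 1.37393, -0.1849)–(-0.34602, 1.51594, -0.1849)  len=0.6383
  (v7,v11,v4) [--+] → (0.69021, 1.78787, -0.1849)–(1.31252, 1.64586, -0.1849)  len=0.6383
  (v4,v11,v8) [+-+] → (0.69021, 1.78787, -0.1849)–(-0.46844, 2.05232, -0.1849)  len=1.1884
  (v10,v14,v11) [++-] → (-0.901842, 1.07261, -0.1849)–(-0.34602, 1.51594, -0.1849)  len=0.7110
  (v11,v14,v15) [-+-] → (-0.901842, 1.07261, -0.1849)–(-1.40091, 0.674631, -0.1849)  len=0.6383
  (v11,v15,v8) [--+] → (-0.967509, 1.65435, -0.1849)–(-0.46844, 2.05232, -0.1849)  len=0.6383
  (v8,v15,v12) [+-+] → (-0.967509, 1.65435, -0.1849)–(-1.89663, 0.913369, -0.1849)  len=1.1884
  (v14,v18,v15) [++-] → (-1.40091, -0.0363236, -0.1849)–(-1.40091, 0.674631, -0.1849)  len=0.7110
  (v15,v18,v19) [-+-] → (-1.40091, -0.0363236, -0.1849)–(-1.40091, -0.674631, -0.1849)  len=0.6383
  (v15,v19,v12) [--+] → (-1.89663, 0.275063, -0.1849)–(-1.89663, 0.913369, -0.1849)  len=0.6383
  (v12,v19,v16) [+-+] → (-1.89663, 0.275063, -0.1849)–(-1.89663, -0.913369, -0.1849)  len=1.1884
  (v18,v22,v19) [++-] → (-0.845089, -1.11796, -0.1849)–(-1.40091, -0.674631, -0.1849)  len=0.7110
  (v19,v22,v23) [-+-] → (-0.845089, -1.11796, -0.1849)–(-0.34602, -1.51594, -0.1849)  len=0.6383
  (v19,v23,v16) [--+] → (-1.39756, -1.31135, -0.1849)–(-1.89663, -0.913369, -0.1849)  len=0.6383
  (v16,v23,v20) [+-+] → (-1.39756, -1.31135, -0.1849)–(-0.46844, -2.05232, -0.1849)  len=1.1884
  (v22,v26,v23) [++-] → (0.347172, -1.3577, -0.1849)–(-0.34602, -1.51594, -0.1849)  len=0.7110
  (v23,v26,v27) [-+-] → (0.347172, -1.3577, -0.1849)–(0.969481, -1.21568, -0.1849)  len=0.6383
  (v23,v27,v20) [--+] → (0.153869, -1.91031, -0.1849)–(-0.46844, -2.05232, -0.1849)  len=0.6383
  (v20,v27,v24) [+-+] → (0.153869, -1.91031, -0.1849)–(1.31252, -1.64586, -0.1849)  len=1.1884
  (v26,v2,v27) [++-] → (1.27795, -0.575119, -0.1849)–(0.969481, -1.21568, -0.1849)  len=0.7110
  (v27,v2,v3) [-+-] → (1.27795, -0.575119, -0.1849)–(1.5549, 0, -0.1849)  len=0.6383
  (v27,v3,v24) [--+] → (1.58947, -1.07074, -0.1849)–(1.31252, -1.64586, -0.1849)  len=0.6383
  (v24,v3,v0) [+-+] → (1.58947, -1.07074, -0.1849)–(2.1051, 0, -0.1849)  len=1.1884

Chained into 2 loop(s):
  loop 1: 14 segments, perimeter = 9.4451
  loop 2: 14 segments, perimeter = 12.7872
Total perimeter = 22.232

loops=2 perimeter=22.232


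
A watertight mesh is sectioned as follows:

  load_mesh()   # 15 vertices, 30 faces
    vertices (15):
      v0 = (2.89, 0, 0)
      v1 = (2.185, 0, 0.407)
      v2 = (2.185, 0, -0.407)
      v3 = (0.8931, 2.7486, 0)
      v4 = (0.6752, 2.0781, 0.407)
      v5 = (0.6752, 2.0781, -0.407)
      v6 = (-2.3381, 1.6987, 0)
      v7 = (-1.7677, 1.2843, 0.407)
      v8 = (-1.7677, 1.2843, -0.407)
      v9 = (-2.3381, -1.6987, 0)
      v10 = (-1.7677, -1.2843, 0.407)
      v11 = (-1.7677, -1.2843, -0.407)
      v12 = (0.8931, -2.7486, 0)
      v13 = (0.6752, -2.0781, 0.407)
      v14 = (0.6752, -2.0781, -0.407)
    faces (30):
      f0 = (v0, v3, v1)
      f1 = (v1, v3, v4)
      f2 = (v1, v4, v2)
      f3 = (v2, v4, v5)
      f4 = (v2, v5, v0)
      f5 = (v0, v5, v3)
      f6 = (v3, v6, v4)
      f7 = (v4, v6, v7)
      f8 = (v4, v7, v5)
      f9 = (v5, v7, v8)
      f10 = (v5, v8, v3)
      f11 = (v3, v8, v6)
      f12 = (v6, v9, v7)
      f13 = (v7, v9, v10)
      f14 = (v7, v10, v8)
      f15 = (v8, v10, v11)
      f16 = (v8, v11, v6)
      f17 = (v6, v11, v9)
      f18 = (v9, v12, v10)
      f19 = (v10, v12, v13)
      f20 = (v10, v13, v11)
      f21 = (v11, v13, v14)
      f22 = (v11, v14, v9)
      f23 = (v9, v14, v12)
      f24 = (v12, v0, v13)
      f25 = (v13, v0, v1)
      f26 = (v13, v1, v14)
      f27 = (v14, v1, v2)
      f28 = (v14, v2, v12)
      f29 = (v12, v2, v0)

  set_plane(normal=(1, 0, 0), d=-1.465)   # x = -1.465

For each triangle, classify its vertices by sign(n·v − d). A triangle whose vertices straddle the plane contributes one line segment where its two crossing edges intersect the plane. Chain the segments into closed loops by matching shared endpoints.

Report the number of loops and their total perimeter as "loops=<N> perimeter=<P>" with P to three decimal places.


Straddling triangles (12 of 30):
  (v3,v6,v4) [+-+] → (-1.465, 1.98239, 0)–(-1.465, 1.80863, 0.117928)  len=0.2100
  (v4,v6,v7) [+--] → (-1.465, 1.80863, 0.117928)–(-1.465, 1.38266, 0.407)  len=0.5148
  (v4,v7,v5) [+-+] → (-1.465, 1.38266, 0.407)–(-1.465, 1.38266, 0.306137)  len=0.1009
  (v5,v7,v8) [+--] → (-1.465, 1.38266, 0.306137)–(-1.465, 1.38266, -0.407)  len=0.7131
  (v5,v8,v3) [+-+] → (-1.465, 1.38266, -0.407)–(-1.465, 1.45088, -0.360699)  len=0.0825
  (v3,v8,v6) [+--] → (-1.465, 1.45088, -0.360699)–(-1.465, 1.98239, 0)  len=0.6423
  (v9,v12,v10) [-+-] → (-1.465, -1.98239, 0)–(-1.465, -1.45088, 0.360699)  len=0.6423
  (v10,v12,v13) [-++] → (-1.465, -1.45088, 0.360699)–(-1.465, -1.38266, 0.407)  len=0.0825
  (v10,v13,v11) [-+-] → (-1.465, -1.38266, 0.407)–(-1.465, -1.38266, -0.306137)  len=0.7131
  (v11,v13,v14) [-++] → (-1.465, -1.38266, -0.306137)–(-1.465, -1.38266, -0.407)  len=0.1009
  (v11,v14,v9) [-+-] → (-1.465, -1.38266, -0.407)–(-1.465, -1.80863, -0.117928)  len=0.5148
  (v9,v14,v12) [-++] → (-1.465, -1.80863, -0.117928)–(-1.465, -1.98239, 0)  len=0.2100

Chained into 2 loop(s):
  loop 1: 6 segments, perimeter = 2.2636
  loop 2: 6 segments, perimeter = 2.2636
Total perimeter = 4.527

loops=2 perimeter=4.527


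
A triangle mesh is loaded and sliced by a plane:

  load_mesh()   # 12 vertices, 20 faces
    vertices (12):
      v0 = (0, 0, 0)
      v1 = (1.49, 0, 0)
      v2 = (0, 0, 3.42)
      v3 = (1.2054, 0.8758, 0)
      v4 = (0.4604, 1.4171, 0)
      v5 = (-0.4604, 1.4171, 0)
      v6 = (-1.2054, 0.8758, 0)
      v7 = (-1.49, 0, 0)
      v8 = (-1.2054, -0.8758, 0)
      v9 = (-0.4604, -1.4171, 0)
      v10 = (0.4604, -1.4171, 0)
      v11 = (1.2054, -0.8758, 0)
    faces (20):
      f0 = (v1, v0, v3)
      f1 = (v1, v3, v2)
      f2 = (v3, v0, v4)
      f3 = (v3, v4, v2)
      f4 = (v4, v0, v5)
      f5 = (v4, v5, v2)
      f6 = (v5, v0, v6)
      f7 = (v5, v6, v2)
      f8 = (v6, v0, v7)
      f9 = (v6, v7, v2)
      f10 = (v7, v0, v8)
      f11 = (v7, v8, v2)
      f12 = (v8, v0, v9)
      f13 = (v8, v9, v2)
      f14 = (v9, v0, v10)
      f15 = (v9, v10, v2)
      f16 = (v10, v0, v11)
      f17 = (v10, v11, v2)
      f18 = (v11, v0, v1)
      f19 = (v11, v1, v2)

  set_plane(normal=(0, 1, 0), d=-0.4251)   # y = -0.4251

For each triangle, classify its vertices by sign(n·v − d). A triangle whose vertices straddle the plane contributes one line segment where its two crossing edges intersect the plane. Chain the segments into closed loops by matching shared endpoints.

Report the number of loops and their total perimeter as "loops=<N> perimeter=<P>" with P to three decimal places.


loops=1 perimeter=8.371

Straddling triangles (10 of 20):
  (v7,v0,v8) [++-] → (-0.585083, -0.4251, 0)–(-1.35186, -0.4251, 0)  len=0.7668
  (v7,v8,v2) [+-+] → (-1.35186, -0.4251, 0)–(-0.585083, -0.4251, 1.75998)  len=1.9198
  (v8,v0,v9) [-+-] → (-0.585083, -0.4251, 0)–(-0.13811, -0.4251, 0)  len=0.4470
  (v8,v9,v2) [--+] → (-0.13811, -0.4251, 2.39407)–(-0.585083, -0.4251, 1.75998)  len=0.7758
  (v9,v0,v10) [-+-] → (-0.13811, -0.4251, 0)–(0.13811, -0.4251, 0)  len=0.2762
  (v9,v10,v2) [--+] → (0.13811, -0.4251, 2.39407)–(-0.13811, -0.4251, 2.39407)  len=0.2762
  (v10,v0,v11) [-+-] → (0.13811, -0.4251, 0)–(0.585083, -0.4251, 0)  len=0.4470
  (v10,v11,v2) [--+] → (0.585083, -0.4251, 1.75998)–(0.13811, -0.4251, 2.39407)  len=0.7758
  (v11,v0,v1) [-++] → (0.585083, -0.4251, 0)–(1.35186, -0.4251, 0)  len=0.7668
  (v11,v1,v2) [-++] → (1.35186, -0.4251, 0)–(0.585083, -0.4251, 1.75998)  len=1.9198

Chained into 1 loop(s):
  loop 1: 10 segments, perimeter = 8.3710
Total perimeter = 8.371


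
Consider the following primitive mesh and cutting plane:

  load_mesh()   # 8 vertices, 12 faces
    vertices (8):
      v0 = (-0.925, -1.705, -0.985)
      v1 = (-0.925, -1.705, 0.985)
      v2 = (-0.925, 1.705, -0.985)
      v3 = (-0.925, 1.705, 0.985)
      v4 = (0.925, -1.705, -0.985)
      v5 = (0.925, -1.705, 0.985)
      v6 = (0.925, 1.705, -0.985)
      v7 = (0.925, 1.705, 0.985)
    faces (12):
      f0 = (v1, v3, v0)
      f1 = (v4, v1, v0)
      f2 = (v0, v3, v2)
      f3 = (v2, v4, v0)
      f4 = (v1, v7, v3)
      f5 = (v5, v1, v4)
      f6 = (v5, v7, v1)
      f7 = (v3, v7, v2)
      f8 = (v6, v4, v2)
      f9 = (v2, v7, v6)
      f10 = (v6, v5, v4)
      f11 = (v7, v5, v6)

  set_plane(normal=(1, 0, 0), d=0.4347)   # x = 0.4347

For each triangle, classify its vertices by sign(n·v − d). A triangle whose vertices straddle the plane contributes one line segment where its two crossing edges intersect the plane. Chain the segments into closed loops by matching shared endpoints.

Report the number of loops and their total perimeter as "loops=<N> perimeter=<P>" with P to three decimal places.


Straddling triangles (8 of 12):
  (v4,v1,v0) [+--] → (0.4347, -1.705, -0.462897)–(0.4347, -1.705, -0.985)  len=0.5221
  (v2,v4,v0) [-+-] → (0.4347, -0.801258, -0.985)–(0.4347, -1.705, -0.985)  len=0.9037
  (v1,v7,v3) [-+-] → (0.4347, 0.801258, 0.985)–(0.4347, 1.705, 0.985)  len=0.9037
  (v5,v1,v4) [+-+] → (0.4347, -1.705, 0.985)–(0.4347, -1.705, -0.462897)  len=1.4479
  (v5,v7,v1) [++-] → (0.4347, 0.801258, 0.985)–(0.4347, -1.705, 0.985)  len=2.5063
  (v3,v7,v2) [-+-] → (0.4347, 1.705, 0.985)–(0.4347, 1.705, 0.462897)  len=0.5221
  (v6,v4,v2) [++-] → (0.4347, -0.801258, -0.985)–(0.4347, 1.705, -0.985)  len=2.5063
  (v2,v7,v6) [-++] → (0.4347, 1.705, 0.462897)–(0.4347, 1.705, -0.985)  len=1.4479

Chained into 1 loop(s):
  loop 1: 8 segments, perimeter = 10.7600
Total perimeter = 10.760

loops=1 perimeter=10.760


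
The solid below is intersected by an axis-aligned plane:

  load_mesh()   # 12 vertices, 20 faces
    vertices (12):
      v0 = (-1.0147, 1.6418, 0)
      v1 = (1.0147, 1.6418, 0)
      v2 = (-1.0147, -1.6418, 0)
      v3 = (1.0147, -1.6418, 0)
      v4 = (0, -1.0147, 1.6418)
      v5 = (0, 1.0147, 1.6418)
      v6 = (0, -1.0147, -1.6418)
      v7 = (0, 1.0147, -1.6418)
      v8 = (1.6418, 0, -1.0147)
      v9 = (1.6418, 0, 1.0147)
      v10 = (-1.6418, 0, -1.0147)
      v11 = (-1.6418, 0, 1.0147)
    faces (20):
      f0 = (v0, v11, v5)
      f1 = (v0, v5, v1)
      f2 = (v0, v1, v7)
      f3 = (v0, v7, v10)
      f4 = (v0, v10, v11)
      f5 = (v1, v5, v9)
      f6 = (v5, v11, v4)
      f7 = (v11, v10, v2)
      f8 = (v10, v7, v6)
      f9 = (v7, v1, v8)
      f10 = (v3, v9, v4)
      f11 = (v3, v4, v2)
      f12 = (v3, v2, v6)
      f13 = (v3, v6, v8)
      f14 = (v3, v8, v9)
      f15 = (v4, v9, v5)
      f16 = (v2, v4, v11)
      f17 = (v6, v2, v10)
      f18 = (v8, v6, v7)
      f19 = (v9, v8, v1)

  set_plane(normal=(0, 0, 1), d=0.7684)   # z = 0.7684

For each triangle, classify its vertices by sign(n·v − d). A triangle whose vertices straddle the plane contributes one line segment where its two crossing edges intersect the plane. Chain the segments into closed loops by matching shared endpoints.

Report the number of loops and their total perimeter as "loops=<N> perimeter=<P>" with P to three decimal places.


Straddling triangles (10 of 20):
  (v0,v11,v5) [-++] → (-1.48958, 0.398517, 0.7684)–(-0.539797, 1.3483, 0.7684)  len=1.3432
  (v0,v5,v1) [-+-] → (-0.539797, 1.3483, 0.7684)–(0.539797, 1.3483, 0.7684)  len=1.0796
  (v0,v10,v11) [--+] → (-1.6418, 0, 0.7684)–(-1.48958, 0.398517, 0.7684)  len=0.4266
  (v1,v5,v9) [-++] → (0.539797, 1.3483, 0.7684)–(1.48958, 0.398517, 0.7684)  len=1.3432
  (v11,v10,v2) [+--] → (-1.6418, 0, 0.7684)–(-1.48958, -0.398517, 0.7684)  len=0.4266
  (v3,v9,v4) [-++] → (1.48958, -0.398517, 0.7684)–(0.539797, -1.3483, 0.7684)  len=1.3432
  (v3,v4,v2) [-+-] → (0.539797, -1.3483, 0.7684)–(-0.539797, -1.3483, 0.7684)  len=1.0796
  (v3,v8,v9) [--+] → (1.6418, 0, 0.7684)–(1.48958, -0.398517, 0.7684)  len=0.4266
  (v2,v4,v11) [-++] → (-0.539797, -1.3483, 0.7684)–(-1.48958, -0.398517, 0.7684)  len=1.3432
  (v9,v8,v1) [+--] → (1.6418, 0, 0.7684)–(1.48958, 0.398517, 0.7684)  len=0.4266

Chained into 1 loop(s):
  loop 1: 10 segments, perimeter = 9.2384
Total perimeter = 9.238

loops=1 perimeter=9.238


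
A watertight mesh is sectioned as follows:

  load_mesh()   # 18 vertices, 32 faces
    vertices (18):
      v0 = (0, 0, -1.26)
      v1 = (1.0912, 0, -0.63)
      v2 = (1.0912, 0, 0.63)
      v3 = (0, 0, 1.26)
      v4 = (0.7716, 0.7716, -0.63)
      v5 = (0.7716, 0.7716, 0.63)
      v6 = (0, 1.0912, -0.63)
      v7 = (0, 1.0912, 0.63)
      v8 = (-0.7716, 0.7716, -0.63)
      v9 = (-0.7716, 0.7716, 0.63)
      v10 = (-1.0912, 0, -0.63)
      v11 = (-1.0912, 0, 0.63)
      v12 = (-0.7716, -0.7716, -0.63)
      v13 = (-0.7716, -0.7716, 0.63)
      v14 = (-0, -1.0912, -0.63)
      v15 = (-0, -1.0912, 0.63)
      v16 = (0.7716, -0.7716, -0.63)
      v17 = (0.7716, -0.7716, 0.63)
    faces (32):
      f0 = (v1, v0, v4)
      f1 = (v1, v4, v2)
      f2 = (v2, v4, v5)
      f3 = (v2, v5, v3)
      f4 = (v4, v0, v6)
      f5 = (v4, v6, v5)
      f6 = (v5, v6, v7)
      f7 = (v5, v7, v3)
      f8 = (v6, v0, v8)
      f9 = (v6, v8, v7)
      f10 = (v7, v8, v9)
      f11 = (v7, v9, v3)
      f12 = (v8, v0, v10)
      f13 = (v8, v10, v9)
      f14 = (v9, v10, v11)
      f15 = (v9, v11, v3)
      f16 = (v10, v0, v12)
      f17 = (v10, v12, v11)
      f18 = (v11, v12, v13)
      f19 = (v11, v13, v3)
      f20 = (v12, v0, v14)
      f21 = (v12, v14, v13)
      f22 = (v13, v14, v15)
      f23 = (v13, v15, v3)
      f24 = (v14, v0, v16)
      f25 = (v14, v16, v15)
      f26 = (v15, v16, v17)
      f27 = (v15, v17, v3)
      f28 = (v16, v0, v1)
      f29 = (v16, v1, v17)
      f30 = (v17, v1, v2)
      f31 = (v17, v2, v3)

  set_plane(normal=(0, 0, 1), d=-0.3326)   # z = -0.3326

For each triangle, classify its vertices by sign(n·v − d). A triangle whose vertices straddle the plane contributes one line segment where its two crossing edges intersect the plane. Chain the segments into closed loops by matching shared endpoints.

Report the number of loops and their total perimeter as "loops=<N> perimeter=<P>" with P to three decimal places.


Straddling triangles (16 of 32):
  (v1,v4,v2) [--+] → (0.847036, 0.589478, -0.3326)–(1.0912, 0, -0.3326)  len=0.6380
  (v2,v4,v5) [+-+] → (0.847036, 0.589478, -0.3326)–(0.7716, 0.7716, -0.3326)  len=0.1971
  (v4,v6,v5) [--+] → (0.182122, 1.01576, -0.3326)–(0.7716, 0.7716, -0.3326)  len=0.6380
  (v5,v6,v7) [+-+] → (0.182122, 1.01576, -0.3326)–(0, 1.0912, -0.3326)  len=0.1971
  (v6,v8,v7) [--+] → (-0.589478, 0.847036, -0.3326)–(0, 1.0912, -0.3326)  len=0.6380
  (v7,v8,v9) [+-+] → (-0.589478, 0.847036, -0.3326)–(-0.7716, 0.7716, -0.3326)  len=0.1971
  (v8,v10,v9) [--+] → (-1.01576, 0.182122, -0.3326)–(-0.7716, 0.7716, -0.3326)  len=0.6380
  (v9,v10,v11) [+-+] → (-1.01576, 0.182122, -0.3326)–(-1.0912, 0, -0.3326)  len=0.1971
  (v10,v12,v11) [--+] → (-0.847036, -0.589478, -0.3326)–(-1.0912, 0, -0.3326)  len=0.6380
  (v11,v12,v13) [+-+] → (-0.847036, -0.589478, -0.3326)–(-0.7716, -0.7716, -0.3326)  len=0.1971
  (v12,v14,v13) [--+] → (-0.182122, -1.01576, -0.3326)–(-0.7716, -0.7716, -0.3326)  len=0.6380
  (v13,v14,v15) [+-+] → (-0.182122, -1.01576, -0.3326)–(0, -1.0912, -0.3326)  len=0.1971
  (v14,v16,v15) [--+] → (0.589478, -0.847036, -0.3326)–(0, -1.0912, -0.3326)  len=0.6380
  (v15,v16,v17) [+-+] → (0.589478, -0.847036, -0.3326)–(0.7716, -0.7716, -0.3326)  len=0.1971
  (v16,v1,v17) [--+] → (1.01576, -0.182122, -0.3326)–(0.7716, -0.7716, -0.3326)  len=0.6380
  (v17,v1,v2) [+-+] → (1.01576, -0.182122, -0.3326)–(1.0912, 0, -0.3326)  len=0.1971

Chained into 1 loop(s):
  loop 1: 16 segments, perimeter = 6.6814
Total perimeter = 6.681

loops=1 perimeter=6.681
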